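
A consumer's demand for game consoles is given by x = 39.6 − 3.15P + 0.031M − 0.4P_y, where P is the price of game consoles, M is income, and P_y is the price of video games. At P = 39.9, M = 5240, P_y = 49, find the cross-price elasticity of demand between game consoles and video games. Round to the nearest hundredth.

First evaluate x: 39.6 − 3.15(39.9) + 0.031(5240) − 0.4(49) = 39.6 − 125.685 + 162.44 − 19.6 = 56.755.
∂x/∂P_y = −0.4, so E_xy = -0.4·(49/56.755) ≈ -0.35.
E_xy < 0: the goods are complements.

-0.35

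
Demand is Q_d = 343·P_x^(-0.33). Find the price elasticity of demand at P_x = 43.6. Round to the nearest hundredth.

For a Cobb–Douglas (constant-elasticity) form Q_d = A·P_x^α·…, the elasticity with respect to P_x equals the exponent α at every point.
Here the exponent on P_x is -0.33, so the price elasticity of demand is -0.33.

-0.33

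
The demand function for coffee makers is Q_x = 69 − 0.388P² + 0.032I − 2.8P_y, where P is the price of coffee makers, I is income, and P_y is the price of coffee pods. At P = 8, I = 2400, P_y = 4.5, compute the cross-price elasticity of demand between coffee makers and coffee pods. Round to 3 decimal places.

-0.116

First evaluate Q_x: 69 − 0.388(8)² + 0.032(2400) − 2.8(4.5) = 69 − 24.832 + 76.8 − 12.6 = 108.368.
∂Q_x/∂P_y = −2.8, so E_xy = -2.8·(4.5/108.368) ≈ -0.116.
E_xy < 0: the goods are complements.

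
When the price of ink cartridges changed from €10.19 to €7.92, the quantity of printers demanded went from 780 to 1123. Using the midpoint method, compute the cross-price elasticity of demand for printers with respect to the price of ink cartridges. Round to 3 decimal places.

-1.438

%ΔQ_x = (1123 − 780)/[(780+1123)/2] = 343/951.5 ≈ 0.3605.
%ΔP_y = (7.92 − 10.19)/[(10.19+7.92)/2] ≈ -0.2507.
E_xy = 0.3605/-0.2507 ≈ -1.438.
E_xy < 0, so printers and ink cartridges are complements.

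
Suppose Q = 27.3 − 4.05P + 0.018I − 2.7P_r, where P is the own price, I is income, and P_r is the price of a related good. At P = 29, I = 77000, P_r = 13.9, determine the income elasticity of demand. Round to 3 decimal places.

Evaluating quantity at (P, I, P_r) gives Q = 27.3 − 4.05(29) + 0.018(77000) − 2.7(13.9) = 27.3 − 117.45 + 1386 − 37.53 = 1258.32.
∂Q/∂I = +0.018, so E_I = 0.018·(77000/1258.32) ≈ 1.101.
E_I > 1: normal good (luxury).

1.101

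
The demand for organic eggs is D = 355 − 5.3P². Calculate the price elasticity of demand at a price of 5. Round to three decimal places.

At P = 5, D = 222.5.
dD/dP = −2·5.3·P = −53.
Point elasticity E = (dD/dP)·(P/D) = -53 × 5/222.5 ≈ -1.191.
|E| > 1, so demand is elastic at this price.

-1.191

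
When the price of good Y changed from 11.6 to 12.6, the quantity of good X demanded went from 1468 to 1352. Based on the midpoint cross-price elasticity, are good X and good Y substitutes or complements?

complements

%ΔQ_x = (1352 − 1468)/[(1468+1352)/2] = -116/1410 ≈ -0.0823.
%ΔP_y = (12.6 − 11.6)/[(11.6+12.6)/2] ≈ 0.0826.
E_xy = -0.0823/0.0826 ≈ -0.995.
E_xy < 0, so the goods are complements.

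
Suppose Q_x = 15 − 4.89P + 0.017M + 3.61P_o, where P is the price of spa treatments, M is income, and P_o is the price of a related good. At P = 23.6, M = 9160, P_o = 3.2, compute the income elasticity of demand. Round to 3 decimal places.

2.329

Substituting, Q_x = 15 − 4.89(23.6) + 0.017(9160) + 3.61(3.2) = 15 − 115.404 + 155.72 + 11.552 = 66.868.
∂Q_x/∂M = +0.017, so E_I = 0.017·(9160/66.868) ≈ 2.329.
E_I > 1: normal good (luxury).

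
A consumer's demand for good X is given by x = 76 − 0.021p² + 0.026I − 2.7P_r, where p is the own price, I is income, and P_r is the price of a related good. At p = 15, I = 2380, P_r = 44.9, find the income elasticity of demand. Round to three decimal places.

5.189

First evaluate x: 76 − 0.021(15)² + 0.026(2380) − 2.7(44.9) = 76 − 4.725 + 61.88 − 121.23 = 11.925.
∂x/∂I = +0.026, so E_I = 0.026·(2380/11.925) ≈ 5.189.
E_I > 1: normal good (luxury).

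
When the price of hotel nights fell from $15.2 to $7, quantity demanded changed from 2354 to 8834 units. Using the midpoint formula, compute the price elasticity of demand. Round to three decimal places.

-1.568

%ΔQ = (8834 − 2354)/[(2354 + 8834)/2] = 6480/5594 ≈ 1.1584.
%Δp = (7 − 15.2)/[(15.2 + 7)/2] = -8.2/11.1 ≈ -0.7387.
Arc elasticity E = %ΔQ/%Δp ≈ 1.1584/-0.7387 ≈ -1.568.
|E| > 1: demand is elastic over this range.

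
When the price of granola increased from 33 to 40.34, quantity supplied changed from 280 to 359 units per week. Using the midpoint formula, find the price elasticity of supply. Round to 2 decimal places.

1.24

%Δq = (359 − 280)/[(280 + 359)/2] = 79/319.5 ≈ 0.2473.
%Δp = (40.34 − 33)/[(33 + 40.34)/2] = 7.34/36.67 ≈ 0.2002.
Arc elasticity E = %Δq/%Δp ≈ 0.2473/0.2002 ≈ 1.24.
|E| > 1: supply is elastic over this range.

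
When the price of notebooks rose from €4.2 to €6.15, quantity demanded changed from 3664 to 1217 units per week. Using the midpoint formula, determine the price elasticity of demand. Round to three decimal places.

%ΔQ = (1217 − 3664)/[(3664 + 1217)/2] = -2447/2440.5 ≈ -1.0027.
%Δp = (6.15 − 4.2)/[(4.2 + 6.15)/2] = 1.95/5.175 ≈ 0.3768.
Arc elasticity E = %ΔQ/%Δp ≈ -1.0027/0.3768 ≈ -2.661.
|E| > 1: demand is elastic over this range.

-2.661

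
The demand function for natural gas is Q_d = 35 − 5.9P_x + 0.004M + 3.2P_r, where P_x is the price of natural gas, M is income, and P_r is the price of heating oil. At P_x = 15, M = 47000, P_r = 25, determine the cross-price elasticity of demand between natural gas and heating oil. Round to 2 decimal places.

Evaluating quantity at (P_x, M, P_r) gives Q_d = 35 − 5.9(15) + 0.004(47000) + 3.2(25) = 35 − 88.5 + 188 + 80 = 214.5.
∂Q_d/∂P_r = +3.2, so E_xy = 3.2·(25/214.5) ≈ 0.37.
E_xy > 0: the goods are substitutes.

0.37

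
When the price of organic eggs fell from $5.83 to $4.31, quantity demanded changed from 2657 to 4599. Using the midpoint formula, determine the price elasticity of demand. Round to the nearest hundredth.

-1.79

%ΔQ = (4599 − 2657)/[(2657 + 4599)/2] = 1942/3628 ≈ 0.5353.
%Δp = (4.31 − 5.83)/[(5.83 + 4.31)/2] = -1.52/5.07 ≈ -0.2998.
Arc elasticity E = %ΔQ/%Δp ≈ 0.5353/-0.2998 ≈ -1.79.
|E| > 1: demand is elastic over this range.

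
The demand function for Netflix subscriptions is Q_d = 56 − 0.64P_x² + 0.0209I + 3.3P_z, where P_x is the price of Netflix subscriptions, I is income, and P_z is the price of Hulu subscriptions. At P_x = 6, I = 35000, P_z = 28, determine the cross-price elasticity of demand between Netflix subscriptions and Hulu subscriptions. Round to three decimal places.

First evaluate Q_d: 56 − 0.64(6)² + 0.0209(35000) + 3.3(28) = 56 − 23.04 + 731.5 + 92.4 = 856.86.
∂Q_d/∂P_z = +3.3, so E_xy = 3.3·(28/856.86) ≈ 0.108.
E_xy > 0: the goods are substitutes.

0.108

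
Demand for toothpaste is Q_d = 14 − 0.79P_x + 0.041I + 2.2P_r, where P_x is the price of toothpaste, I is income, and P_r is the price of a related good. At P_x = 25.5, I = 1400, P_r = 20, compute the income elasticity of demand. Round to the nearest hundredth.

At the given point, Q_d = 14 − 0.79(25.5) + 0.041(1400) + 2.2(20) = 14 − 20.145 + 57.4 + 44 = 95.255.
∂Q_d/∂I = +0.041, so E_I = 0.041·(1400/95.255) ≈ 0.60.
E_I ∈ (0,1): normal good (necessity).

0.60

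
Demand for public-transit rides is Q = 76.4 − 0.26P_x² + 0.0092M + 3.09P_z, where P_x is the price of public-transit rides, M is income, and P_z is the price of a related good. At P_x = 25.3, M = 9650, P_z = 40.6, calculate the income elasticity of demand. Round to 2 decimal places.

First evaluate Q: 76.4 − 0.26(25.3)² + 0.0092(9650) + 3.09(40.6) = 76.4 − 166.4234 + 88.78 + 125.454 = 124.2106.
∂Q/∂M = +0.0092, so E_I = 0.0092·(9650/124.2106) ≈ 0.71.
E_I ∈ (0,1): normal good (necessity).

0.71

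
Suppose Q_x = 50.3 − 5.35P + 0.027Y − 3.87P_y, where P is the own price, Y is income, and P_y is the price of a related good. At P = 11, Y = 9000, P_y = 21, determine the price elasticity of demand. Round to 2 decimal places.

-0.38

Q_x = 50.3 − 5.35(11) + 0.027(9000) − 3.87(21) = 50.3 − 58.85 + 243 − 81.27 = 153.18.
∂Q_x/∂P = −5.35, so E_p = (−5.35)·(11/153.18) ≈ -0.38.
|E_p| < 1: demand is inelastic.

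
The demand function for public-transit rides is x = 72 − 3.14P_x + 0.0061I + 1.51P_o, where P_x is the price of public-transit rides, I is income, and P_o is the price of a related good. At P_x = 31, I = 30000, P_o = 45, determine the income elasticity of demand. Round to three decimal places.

At the given point, x = 72 − 3.14(31) + 0.0061(30000) + 1.51(45) = 72 − 97.34 + 183 + 67.95 = 225.61.
∂x/∂I = +0.0061, so E_I = 0.0061·(30000/225.61) ≈ 0.811.
E_I ∈ (0,1): normal good (necessity).

0.811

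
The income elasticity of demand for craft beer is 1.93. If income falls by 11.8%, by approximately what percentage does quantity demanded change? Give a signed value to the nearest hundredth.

%ΔQ ≈ E × %ΔI = (1.93) × (-11.8%) ≈ -22.77%.

-22.77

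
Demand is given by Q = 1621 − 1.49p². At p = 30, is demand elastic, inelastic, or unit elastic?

elastic

At p = 30, Q = 280.
dQ/dp = −2·1.49·p = −89.4.
Point elasticity E = (dQ/dp)·(p/Q) = -89.4 × 30/280 ≈ -9.579.
|E| ≈ 9.579 > 1, so demand is elastic.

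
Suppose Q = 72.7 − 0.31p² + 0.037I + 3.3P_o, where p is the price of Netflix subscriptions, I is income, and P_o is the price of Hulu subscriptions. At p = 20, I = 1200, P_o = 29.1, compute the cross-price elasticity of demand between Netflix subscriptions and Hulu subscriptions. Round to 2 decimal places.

First evaluate Q: 72.7 − 0.31(20)² + 0.037(1200) + 3.3(29.1) = 72.7 − 124 + 44.4 + 96.03 = 89.13.
∂Q/∂P_o = +3.3, so E_xy = 3.3·(29.1/89.13) ≈ 1.08.
E_xy > 0: the goods are substitutes.

1.08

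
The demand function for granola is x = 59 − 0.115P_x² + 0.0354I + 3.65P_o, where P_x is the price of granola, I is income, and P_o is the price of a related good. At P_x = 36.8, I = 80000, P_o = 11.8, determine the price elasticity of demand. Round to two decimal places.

-0.11

First evaluate x: 59 − 0.115(36.8)² + 0.0354(80000) + 3.65(11.8) = 59 − 155.7376 + 2832 + 43.07 = 2778.3324.
∂x/∂P_x = −2·0.115·P_x = -8.464, so E_p = -8.464·(36.8/2778.3324) ≈ -0.11.
|E_p| < 1: demand is inelastic.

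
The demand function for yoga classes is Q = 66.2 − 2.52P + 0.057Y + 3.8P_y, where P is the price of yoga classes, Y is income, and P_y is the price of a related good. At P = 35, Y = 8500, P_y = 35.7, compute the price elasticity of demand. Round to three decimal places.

First evaluate Q: 66.2 − 2.52(35) + 0.057(8500) + 3.8(35.7) = 66.2 − 88.2 + 484.5 + 135.66 = 598.16.
∂Q/∂P = −2.52, so E_p = (−2.52)·(35/598.16) ≈ -0.147.
|E_p| < 1: demand is inelastic.

-0.147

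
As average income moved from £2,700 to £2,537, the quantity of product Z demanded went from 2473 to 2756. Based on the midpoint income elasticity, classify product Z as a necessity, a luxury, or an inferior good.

inferior

%ΔQ = (2756 − 2473)/[(2473+2756)/2] = 283/2614.5 ≈ 0.1082.
%ΔI = (2,537 − 2,700)/[(2,700+2,537)/2] = -163/2618.5 ≈ -0.0622.
E_I = %ΔQ/%ΔI ≈ -1.739.
E_I < 0: inferior good.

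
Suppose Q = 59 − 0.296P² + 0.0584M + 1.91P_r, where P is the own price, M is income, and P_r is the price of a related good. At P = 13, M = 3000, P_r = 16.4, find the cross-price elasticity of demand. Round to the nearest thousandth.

Evaluating quantity at (P, M, P_r) gives Q = 59 − 0.296(13)² + 0.0584(3000) + 1.91(16.4) = 59 − 50.024 + 175.2 + 31.324 = 215.5.
∂Q/∂P_r = +1.91, so E_xy = 1.91·(16.4/215.5) ≈ 0.145.
E_xy > 0: the goods are substitutes.

0.145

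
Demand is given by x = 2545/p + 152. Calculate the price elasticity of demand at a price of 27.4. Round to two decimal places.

At p = 27.4, x = 244.8832.
dx/dp = −2545/p² = −3.3899.
Point elasticity E = (dx/dp)·(p/x) = -3.3899 × 27.4/244.8832 ≈ -0.38.
|E| < 1, so demand is inelastic at this price.

-0.38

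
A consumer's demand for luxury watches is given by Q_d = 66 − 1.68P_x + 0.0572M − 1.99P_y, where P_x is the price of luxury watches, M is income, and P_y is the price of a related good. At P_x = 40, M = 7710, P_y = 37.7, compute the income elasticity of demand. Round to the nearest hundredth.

1.21

Q_d = 66 − 1.68(40) + 0.0572(7710) − 1.99(37.7) = 66 − 67.2 + 441.012 − 75.023 = 364.789.
∂Q_d/∂M = +0.0572, so E_I = 0.0572·(7710/364.789) ≈ 1.21.
E_I > 1: normal good (luxury).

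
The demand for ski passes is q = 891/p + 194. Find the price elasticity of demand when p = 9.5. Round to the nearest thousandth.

-0.326

At p = 9.5, q = 287.7895.
dq/dp = −891/p² = −9.8726.
Point elasticity E = (dq/dp)·(p/q) = -9.8726 × 9.5/287.7895 ≈ -0.326.
|E| < 1, so demand is inelastic at this price.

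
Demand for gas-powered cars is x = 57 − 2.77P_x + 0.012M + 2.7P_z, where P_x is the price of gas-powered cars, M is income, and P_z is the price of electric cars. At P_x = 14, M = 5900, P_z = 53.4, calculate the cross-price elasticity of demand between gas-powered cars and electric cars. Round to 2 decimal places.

Substituting, x = 57 − 2.77(14) + 0.012(5900) + 2.7(53.4) = 57 − 38.78 + 70.8 + 144.18 = 233.2.
∂x/∂P_z = +2.7, so E_xy = 2.7·(53.4/233.2) ≈ 0.62.
E_xy > 0: the goods are substitutes.

0.62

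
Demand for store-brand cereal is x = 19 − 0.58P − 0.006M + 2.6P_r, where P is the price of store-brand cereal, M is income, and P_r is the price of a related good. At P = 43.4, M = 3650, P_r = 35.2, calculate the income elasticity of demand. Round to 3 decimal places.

First evaluate x: 19 − 0.58(43.4) − 0.006(3650) + 2.6(35.2) = 19 − 25.172 − 21.9 + 91.52 = 63.448.
∂x/∂M = −0.006, so E_I = -0.006·(3650/63.448) ≈ -0.345.
E_I < 0: inferior good.

-0.345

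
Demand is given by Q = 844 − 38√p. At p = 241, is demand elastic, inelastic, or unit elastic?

At p = 241, Q = 254.0814.
dQ/dp = −38/(2√p) = −38/(2·15.5242).
Point elasticity E = (dQ/dp)·(p/Q) = -1.2239 × 241/254.0814 ≈ -1.161.
|E| ≈ 1.161 > 1, so demand is elastic.

elastic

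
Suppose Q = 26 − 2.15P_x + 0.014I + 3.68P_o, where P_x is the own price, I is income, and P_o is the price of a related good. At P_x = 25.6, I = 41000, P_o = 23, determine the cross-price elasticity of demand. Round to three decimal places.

First evaluate Q: 26 − 2.15(25.6) + 0.014(41000) + 3.68(23) = 26 − 55.04 + 574 + 84.64 = 629.6.
∂Q/∂P_o = +3.68, so E_xy = 3.68·(23/629.6) ≈ 0.134.
E_xy > 0: the goods are substitutes.

0.134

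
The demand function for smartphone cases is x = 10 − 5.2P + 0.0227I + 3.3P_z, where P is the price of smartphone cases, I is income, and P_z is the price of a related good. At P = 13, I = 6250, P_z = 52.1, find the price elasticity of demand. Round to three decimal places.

-0.264

x = 10 − 5.2(13) + 0.0227(6250) + 3.3(52.1) = 10 − 67.6 + 141.875 + 171.93 = 256.205.
∂x/∂P = −5.2, so E_p = (−5.2)·(13/256.205) ≈ -0.264.
|E_p| < 1: demand is inelastic.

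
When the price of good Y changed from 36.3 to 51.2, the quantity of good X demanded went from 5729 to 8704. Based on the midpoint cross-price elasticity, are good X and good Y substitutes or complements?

%ΔQ_x = (8704 − 5729)/[(5729+8704)/2] = 2975/7216.5 ≈ 0.4122.
%ΔP_y = (51.2 − 36.3)/[(36.3+51.2)/2] ≈ 0.3406.
E_xy = 0.4122/0.3406 ≈ 1.210.
E_xy > 0, so the goods are substitutes.

substitutes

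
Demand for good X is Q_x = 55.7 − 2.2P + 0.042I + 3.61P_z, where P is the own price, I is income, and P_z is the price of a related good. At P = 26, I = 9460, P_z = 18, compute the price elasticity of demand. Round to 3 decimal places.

-0.124

First evaluate Q_x: 55.7 − 2.2(26) + 0.042(9460) + 3.61(18) = 55.7 − 57.2 + 397.32 + 64.98 = 460.8.
∂Q_x/∂P = −2.2, so E_p = (−2.2)·(26/460.8) ≈ -0.124.
|E_p| < 1: demand is inelastic.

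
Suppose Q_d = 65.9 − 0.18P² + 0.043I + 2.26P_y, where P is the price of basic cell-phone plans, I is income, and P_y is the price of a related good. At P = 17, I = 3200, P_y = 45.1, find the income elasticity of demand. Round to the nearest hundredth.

First evaluate Q_d: 65.9 − 0.18(17)² + 0.043(3200) + 2.26(45.1) = 65.9 − 52.02 + 137.6 + 101.926 = 253.406.
∂Q_d/∂I = +0.043, so E_I = 0.043·(3200/253.406) ≈ 0.54.
E_I ∈ (0,1): normal good (necessity).

0.54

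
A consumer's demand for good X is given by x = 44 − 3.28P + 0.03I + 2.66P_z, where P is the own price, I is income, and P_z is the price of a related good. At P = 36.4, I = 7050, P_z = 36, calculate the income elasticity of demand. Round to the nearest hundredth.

At the given point, x = 44 − 3.28(36.4) + 0.03(7050) + 2.66(36) = 44 − 119.392 + 211.5 + 95.76 = 231.868.
∂x/∂I = +0.03, so E_I = 0.03·(7050/231.868) ≈ 0.91.
E_I ∈ (0,1): normal good (necessity).

0.91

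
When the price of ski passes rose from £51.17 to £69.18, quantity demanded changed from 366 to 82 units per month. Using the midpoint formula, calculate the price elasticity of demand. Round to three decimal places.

%Δq = (82 − 366)/[(366 + 82)/2] = -284/224 ≈ -1.2679.
%ΔP = (69.18 − 51.17)/[(51.17 + 69.18)/2] = 18.01/60.175 ≈ 0.2993.
Arc elasticity E = %Δq/%ΔP ≈ -1.2679/0.2993 ≈ -4.236.
|E| > 1: demand is elastic over this range.

-4.236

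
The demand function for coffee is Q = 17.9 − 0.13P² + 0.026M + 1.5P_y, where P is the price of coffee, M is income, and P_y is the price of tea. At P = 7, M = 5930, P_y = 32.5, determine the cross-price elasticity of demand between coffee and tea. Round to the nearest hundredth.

Q = 17.9 − 0.13(7)² + 0.026(5930) + 1.5(32.5) = 17.9 − 6.37 + 154.18 + 48.75 = 214.46.
∂Q/∂P_y = +1.5, so E_xy = 1.5·(32.5/214.46) ≈ 0.23.
E_xy > 0: the goods are substitutes.

0.23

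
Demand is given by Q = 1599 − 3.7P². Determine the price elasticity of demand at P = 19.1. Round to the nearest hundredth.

At P = 19.1, Q = 249.203.
dQ/dP = −2·3.7·P = −141.34.
Point elasticity E = (dQ/dP)·(P/Q) = -141.34 × 19.1/249.203 ≈ -10.83.
|E| > 1, so demand is elastic at this price.

-10.83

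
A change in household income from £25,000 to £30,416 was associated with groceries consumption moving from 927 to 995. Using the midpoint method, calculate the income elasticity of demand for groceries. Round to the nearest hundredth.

%ΔQ = (995 − 927)/[(927+995)/2] = 68/961 ≈ 0.0708.
%ΔI = (30,416 − 25,000)/[(25,000+30,416)/2] = 5416/27708 ≈ 0.1955.
E_I = %ΔQ/%ΔI ≈ 0.36.
E_I ∈ (0,1): normal good (necessity).

0.36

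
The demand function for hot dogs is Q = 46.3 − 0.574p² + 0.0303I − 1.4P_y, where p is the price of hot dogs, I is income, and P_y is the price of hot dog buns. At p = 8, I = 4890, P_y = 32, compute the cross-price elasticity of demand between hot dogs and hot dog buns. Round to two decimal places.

First evaluate Q: 46.3 − 0.574(8)² + 0.0303(4890) − 1.4(32) = 46.3 − 36.736 + 148.167 − 44.8 = 112.931.
∂Q/∂P_y = −1.4, so E_xy = -1.4·(32/112.931) ≈ -0.40.
E_xy < 0: the goods are complements.

-0.40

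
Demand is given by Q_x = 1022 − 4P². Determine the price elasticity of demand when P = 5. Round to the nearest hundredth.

-0.22

At P = 5, Q_x = 922.
dQ_x/dP = −2·4·P = −40.
Point elasticity E = (dQ_x/dP)·(P/Q_x) = -40 × 5/922 ≈ -0.22.
|E| < 1, so demand is inelastic at this price.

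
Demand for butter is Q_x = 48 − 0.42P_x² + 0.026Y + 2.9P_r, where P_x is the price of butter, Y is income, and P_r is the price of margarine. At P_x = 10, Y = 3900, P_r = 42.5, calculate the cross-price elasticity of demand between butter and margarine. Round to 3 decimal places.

Substituting, Q_x = 48 − 0.42(10)² + 0.026(3900) + 2.9(42.5) = 48 − 42 + 101.4 + 123.25 = 230.65.
∂Q_x/∂P_r = +2.9, so E_xy = 2.9·(42.5/230.65) ≈ 0.534.
E_xy > 0: the goods are substitutes.

0.534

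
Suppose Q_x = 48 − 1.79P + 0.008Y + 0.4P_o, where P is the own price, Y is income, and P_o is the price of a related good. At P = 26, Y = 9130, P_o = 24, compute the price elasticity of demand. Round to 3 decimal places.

-0.553

Substituting, Q_x = 48 − 1.79(26) + 0.008(9130) + 0.4(24) = 48 − 46.54 + 73.04 + 9.6 = 84.1.
∂Q_x/∂P = −1.79, so E_p = (−1.79)·(26/84.1) ≈ -0.553.
|E_p| < 1: demand is inelastic.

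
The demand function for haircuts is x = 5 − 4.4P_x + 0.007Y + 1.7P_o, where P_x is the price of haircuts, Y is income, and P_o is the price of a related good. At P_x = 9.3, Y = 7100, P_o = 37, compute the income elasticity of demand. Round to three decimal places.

x = 5 − 4.4(9.3) + 0.007(7100) + 1.7(37) = 5 − 40.92 + 49.7 + 62.9 = 76.68.
∂x/∂Y = +0.007, so E_I = 0.007·(7100/76.68) ≈ 0.648.
E_I ∈ (0,1): normal good (necessity).

0.648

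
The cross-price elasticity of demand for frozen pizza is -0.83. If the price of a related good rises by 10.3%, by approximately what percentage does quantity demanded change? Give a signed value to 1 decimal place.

%ΔQ ≈ E × %ΔP_y = (-0.83) × (10.3%) ≈ -8.5%.

-8.5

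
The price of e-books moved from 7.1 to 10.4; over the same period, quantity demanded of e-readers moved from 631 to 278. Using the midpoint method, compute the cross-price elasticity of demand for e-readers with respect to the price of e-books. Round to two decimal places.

%ΔQ_x = (278 − 631)/[(631+278)/2] = -353/454.5 ≈ -0.7767.
%ΔP_y = (10.4 − 7.1)/[(7.1+10.4)/2] ≈ 0.3771.
E_xy = -0.7767/0.3771 ≈ -2.06.
E_xy < 0, so e-readers and e-books are complements.

-2.06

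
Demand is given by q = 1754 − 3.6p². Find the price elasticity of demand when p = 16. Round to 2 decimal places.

-2.21

At p = 16, q = 832.4.
dq/dp = −2·3.6·p = −115.2.
Point elasticity E = (dq/dp)·(p/q) = -115.2 × 16/832.4 ≈ -2.21.
|E| > 1, so demand is elastic at this price.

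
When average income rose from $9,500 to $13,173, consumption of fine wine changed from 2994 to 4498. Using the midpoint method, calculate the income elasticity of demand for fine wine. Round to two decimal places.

%ΔQ = (4498 − 2994)/[(2994+4498)/2] = 1504/3746 ≈ 0.4015.
%ΔI = (13,173 − 9,500)/[(9,500+13,173)/2] = 3673/11336.5 ≈ 0.3240.
E_I = %ΔQ/%ΔI ≈ 1.24.
E_I > 1: normal good (luxury).

1.24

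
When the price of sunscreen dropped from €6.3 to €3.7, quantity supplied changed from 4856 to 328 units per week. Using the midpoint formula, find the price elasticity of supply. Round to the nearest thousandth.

3.359

%ΔQ = (328 − 4856)/[(4856 + 328)/2] = -4528/2592 ≈ -1.7469.
%Δp = (3.7 − 6.3)/[(6.3 + 3.7)/2] = -2.6/5 ≈ -0.5200.
Arc elasticity E = %ΔQ/%Δp ≈ -1.7469/-0.5200 ≈ 3.359.
|E| > 1: supply is elastic over this range.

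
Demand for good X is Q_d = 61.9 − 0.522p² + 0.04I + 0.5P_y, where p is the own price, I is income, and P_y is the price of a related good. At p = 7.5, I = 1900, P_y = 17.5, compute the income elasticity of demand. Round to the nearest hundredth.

First evaluate Q_d: 61.9 − 0.522(7.5)² + 0.04(1900) + 0.5(17.5) = 61.9 − 29.3625 + 76 + 8.75 = 117.2875.
∂Q_d/∂I = +0.04, so E_I = 0.04·(1900/117.2875) ≈ 0.65.
E_I ∈ (0,1): normal good (necessity).

0.65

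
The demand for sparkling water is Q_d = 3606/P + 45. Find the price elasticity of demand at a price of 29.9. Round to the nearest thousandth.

At P = 29.9, Q_d = 165.602.
dQ_d/dP = −3606/P² = −4.0335.
Point elasticity E = (dQ_d/dP)·(P/Q_d) = -4.0335 × 29.9/165.602 ≈ -0.728.
|E| < 1, so demand is inelastic at this price.

-0.728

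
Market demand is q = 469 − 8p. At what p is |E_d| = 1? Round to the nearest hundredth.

29.31

For linear demand q = a − bp, E = −bp/(a − bp). |E| = 1 ⇒ bp = a − bp ⇒ p = a/(2b).
p = 469/(2·8) ≈ 29.31.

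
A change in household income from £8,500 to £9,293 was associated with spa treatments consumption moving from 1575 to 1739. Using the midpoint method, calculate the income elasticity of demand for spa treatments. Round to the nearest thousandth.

%ΔQ = (1739 − 1575)/[(1575+1739)/2] = 164/1657 ≈ 0.0990.
%ΔI = (9,293 − 8,500)/[(8,500+9,293)/2] = 793/8896.5 ≈ 0.0891.
E_I = %ΔQ/%ΔI ≈ 1.110.
E_I > 1: normal good (luxury).

1.110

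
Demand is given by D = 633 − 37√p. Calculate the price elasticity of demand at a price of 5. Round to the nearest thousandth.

At p = 5, D = 550.2655.
dD/dp = −37/(2√p) = −37/(2·2.2361).
Point elasticity E = (dD/dp)·(p/D) = -8.2735 × 5/550.2655 ≈ -0.075.
|E| < 1, so demand is inelastic at this price.

-0.075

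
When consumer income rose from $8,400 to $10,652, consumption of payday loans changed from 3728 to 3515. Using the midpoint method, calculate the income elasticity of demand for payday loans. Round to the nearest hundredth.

%ΔQ = (3515 − 3728)/[(3728+3515)/2] = -213/3621.5 ≈ -0.0588.
%ΔY = (10,652 − 8,400)/[(8,400+10,652)/2] = 2252/9526 ≈ 0.2364.
E_I = %ΔQ/%ΔY ≈ -0.25.
E_I < 0: inferior good.

-0.25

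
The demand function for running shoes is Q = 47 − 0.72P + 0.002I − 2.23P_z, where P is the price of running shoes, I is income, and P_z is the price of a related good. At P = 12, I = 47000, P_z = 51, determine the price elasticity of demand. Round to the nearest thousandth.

-0.464

Q = 47 − 0.72(12) + 0.002(47000) − 2.23(51) = 47 − 8.64 + 94 − 113.73 = 18.63.
∂Q/∂P = −0.72, so E_p = (−0.72)·(12/18.63) ≈ -0.464.
|E_p| < 1: demand is inelastic.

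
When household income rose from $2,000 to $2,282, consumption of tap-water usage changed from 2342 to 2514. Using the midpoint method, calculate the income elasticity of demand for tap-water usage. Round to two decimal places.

0.54

%ΔQ = (2514 − 2342)/[(2342+2514)/2] = 172/2428 ≈ 0.0708.
%ΔI = (2,282 − 2,000)/[(2,000+2,282)/2] = 282/2141 ≈ 0.1317.
E_I = %ΔQ/%ΔI ≈ 0.54.
E_I ∈ (0,1): normal good (necessity).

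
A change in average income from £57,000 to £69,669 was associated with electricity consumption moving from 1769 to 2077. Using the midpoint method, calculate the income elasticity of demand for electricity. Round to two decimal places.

0.80

%ΔQ = (2077 − 1769)/[(1769+2077)/2] = 308/1923 ≈ 0.1602.
%ΔM = (69,669 − 57,000)/[(57,000+69,669)/2] = 12669/63334.5 ≈ 0.2000.
E_I = %ΔQ/%ΔM ≈ 0.80.
E_I ∈ (0,1): normal good (necessity).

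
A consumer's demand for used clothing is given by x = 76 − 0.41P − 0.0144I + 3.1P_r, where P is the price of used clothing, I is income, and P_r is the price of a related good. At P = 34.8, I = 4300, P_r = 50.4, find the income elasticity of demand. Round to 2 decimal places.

At the given point, x = 76 − 0.41(34.8) − 0.0144(4300) + 3.1(50.4) = 76 − 14.268 − 61.92 + 156.24 = 156.052.
∂x/∂I = −0.0144, so E_I = -0.0144·(4300/156.052) ≈ -0.40.
E_I < 0: inferior good.

-0.40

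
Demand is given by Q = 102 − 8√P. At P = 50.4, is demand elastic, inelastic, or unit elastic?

inelastic

At P = 50.4, Q = 45.2056.
dQ/dP = −8/(2√P) = −8/(2·7.0993).
Point elasticity E = (dQ/dP)·(P/Q) = -0.5634 × 50.4/45.2056 ≈ -0.628.
|E| ≈ 0.628 < 1, so demand is inelastic.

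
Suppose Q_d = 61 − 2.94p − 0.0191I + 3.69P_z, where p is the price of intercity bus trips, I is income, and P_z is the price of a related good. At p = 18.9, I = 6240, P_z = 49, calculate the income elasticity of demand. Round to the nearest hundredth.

Substituting, Q_d = 61 − 2.94(18.9) − 0.0191(6240) + 3.69(49) = 61 − 55.566 − 119.184 + 180.81 = 67.06.
∂Q_d/∂I = −0.0191, so E_I = -0.0191·(6240/67.06) ≈ -1.78.
E_I < 0: inferior good.

-1.78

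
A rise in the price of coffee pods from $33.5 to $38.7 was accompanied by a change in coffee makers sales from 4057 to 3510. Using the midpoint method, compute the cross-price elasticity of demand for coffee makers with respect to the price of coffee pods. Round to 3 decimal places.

-1.004

%ΔQ_x = (3510 − 4057)/[(4057+3510)/2] = -547/3783.5 ≈ -0.1446.
%ΔP_y = (38.7 − 33.5)/[(33.5+38.7)/2] ≈ 0.1440.
E_xy = -0.1446/0.1440 ≈ -1.004.
E_xy < 0, so coffee makers and coffee pods are complements.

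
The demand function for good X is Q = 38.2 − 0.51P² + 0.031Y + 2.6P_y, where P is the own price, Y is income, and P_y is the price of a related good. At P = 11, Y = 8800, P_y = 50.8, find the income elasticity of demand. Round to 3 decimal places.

0.715

Substituting, Q = 38.2 − 0.51(11)² + 0.031(8800) + 2.6(50.8) = 38.2 − 61.71 + 272.8 + 132.08 = 381.37.
∂Q/∂Y = +0.031, so E_I = 0.031·(8800/381.37) ≈ 0.715.
E_I ∈ (0,1): normal good (necessity).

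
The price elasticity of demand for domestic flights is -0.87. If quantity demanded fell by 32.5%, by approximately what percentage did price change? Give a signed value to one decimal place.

%ΔQ ≈ E × %ΔP ⇒ %ΔP = %ΔQ / E = (-32.5%)/(-0.87) ≈ 37.4%.

37.4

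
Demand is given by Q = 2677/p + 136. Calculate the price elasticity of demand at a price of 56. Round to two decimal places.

At p = 56, Q = 183.8036.
dQ/dp = −2677/p² = −0.8536.
Point elasticity E = (dQ/dp)·(p/Q) = -0.8536 × 56/183.8036 ≈ -0.26.
|E| < 1, so demand is inelastic at this price.

-0.26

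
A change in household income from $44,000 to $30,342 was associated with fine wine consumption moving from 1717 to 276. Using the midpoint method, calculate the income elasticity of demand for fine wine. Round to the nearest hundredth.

3.94

%ΔQ = (276 − 1717)/[(1717+276)/2] = -1441/996.5 ≈ -1.4461.
%ΔI = (30,342 − 44,000)/[(44,000+30,342)/2] = -13658/37171 ≈ -0.3674.
E_I = %ΔQ/%ΔI ≈ 3.94.
E_I > 1: normal good (luxury).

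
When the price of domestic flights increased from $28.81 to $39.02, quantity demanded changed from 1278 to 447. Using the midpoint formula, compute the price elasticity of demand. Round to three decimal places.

%ΔQ = (447 − 1278)/[(1278 + 447)/2] = -831/862.5 ≈ -0.9635.
%ΔP = (39.02 − 28.81)/[(28.81 + 39.02)/2] = 10.21/33.915 ≈ 0.3010.
Arc elasticity E = %ΔQ/%ΔP ≈ -0.9635/0.3010 ≈ -3.200.
|E| > 1: demand is elastic over this range.

-3.200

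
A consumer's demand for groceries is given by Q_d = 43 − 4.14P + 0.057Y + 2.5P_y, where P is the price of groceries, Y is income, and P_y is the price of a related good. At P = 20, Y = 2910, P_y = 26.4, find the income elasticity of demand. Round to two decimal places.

0.86

First evaluate Q_d: 43 − 4.14(20) + 0.057(2910) + 2.5(26.4) = 43 − 82.8 + 165.87 + 66 = 192.07.
∂Q_d/∂Y = +0.057, so E_I = 0.057·(2910/192.07) ≈ 0.86.
E_I ∈ (0,1): normal good (necessity).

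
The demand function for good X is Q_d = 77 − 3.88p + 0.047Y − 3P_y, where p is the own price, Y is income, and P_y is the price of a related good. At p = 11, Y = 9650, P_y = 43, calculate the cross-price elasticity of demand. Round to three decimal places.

-0.359

Q_d = 77 − 3.88(11) + 0.047(9650) − 3(43) = 77 − 42.68 + 453.55 − 129 = 358.87.
∂Q_d/∂P_y = −3, so E_xy = -3·(43/358.87) ≈ -0.359.
E_xy < 0: the goods are complements.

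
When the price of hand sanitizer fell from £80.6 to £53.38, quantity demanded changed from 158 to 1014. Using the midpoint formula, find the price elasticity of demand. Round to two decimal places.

%ΔQ = (1014 − 158)/[(158 + 1014)/2] = 856/586 ≈ 1.4608.
%ΔP = (53.38 − 80.6)/[(80.6 + 53.38)/2] = -27.22/66.99 ≈ -0.4063.
Arc elasticity E = %ΔQ/%ΔP ≈ 1.4608/-0.4063 ≈ -3.59.
|E| > 1: demand is elastic over this range.

-3.59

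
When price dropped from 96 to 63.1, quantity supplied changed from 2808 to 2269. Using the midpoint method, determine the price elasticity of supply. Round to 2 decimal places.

%ΔQ = (2269 − 2808)/[(2808 + 2269)/2] = -539/2538.5 ≈ -0.2123.
%ΔP = (63.1 − 96)/[(96 + 63.1)/2] = -32.9/79.55 ≈ -0.4136.
Arc elasticity E = %ΔQ/%ΔP ≈ -0.2123/-0.4136 ≈ 0.51.
|E| < 1: supply is inelastic over this range.

0.51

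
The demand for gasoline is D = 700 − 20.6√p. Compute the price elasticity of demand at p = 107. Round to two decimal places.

At p = 107, D = 486.9119.
dD/dp = −20.6/(2√p) = −20.6/(2·10.3441).
Point elasticity E = (dD/dp)·(p/D) = -0.9957 × 107/486.9119 ≈ -0.22.
|E| < 1, so demand is inelastic at this price.

-0.22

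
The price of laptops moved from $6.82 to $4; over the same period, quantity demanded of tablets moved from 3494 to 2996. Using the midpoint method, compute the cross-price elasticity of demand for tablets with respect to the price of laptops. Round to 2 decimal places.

%ΔQ_x = (2996 − 3494)/[(3494+2996)/2] = -498/3245 ≈ -0.1535.
%ΔP_y = (4 − 6.82)/[(6.82+4)/2] ≈ -0.5213.
E_xy = -0.1535/-0.5213 ≈ 0.29.
E_xy > 0, so tablets and laptops are substitutes.

0.29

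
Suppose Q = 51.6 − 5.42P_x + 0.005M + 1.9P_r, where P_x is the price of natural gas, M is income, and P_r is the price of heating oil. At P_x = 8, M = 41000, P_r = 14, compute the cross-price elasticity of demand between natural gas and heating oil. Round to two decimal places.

0.11

Q = 51.6 − 5.42(8) + 0.005(41000) + 1.9(14) = 51.6 − 43.36 + 205 + 26.6 = 239.84.
∂Q/∂P_r = +1.9, so E_xy = 1.9·(14/239.84) ≈ 0.11.
E_xy > 0: the goods are substitutes.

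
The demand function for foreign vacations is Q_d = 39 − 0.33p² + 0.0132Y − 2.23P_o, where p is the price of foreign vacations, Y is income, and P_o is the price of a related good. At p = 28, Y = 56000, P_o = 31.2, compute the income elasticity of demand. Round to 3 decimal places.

First evaluate Q_d: 39 − 0.33(28)² + 0.0132(56000) − 2.23(31.2) = 39 − 258.72 + 739.2 − 69.576 = 449.904.
∂Q_d/∂Y = +0.0132, so E_I = 0.0132·(56000/449.904) ≈ 1.643.
E_I > 1: normal good (luxury).

1.643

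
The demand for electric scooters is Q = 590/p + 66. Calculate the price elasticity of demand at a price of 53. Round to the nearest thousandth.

At p = 53, Q = 77.1321.
dQ/dp = −590/p² = −0.21.
Point elasticity E = (dQ/dp)·(p/Q) = -0.21 × 53/77.1321 ≈ -0.144.
|E| < 1, so demand is inelastic at this price.

-0.144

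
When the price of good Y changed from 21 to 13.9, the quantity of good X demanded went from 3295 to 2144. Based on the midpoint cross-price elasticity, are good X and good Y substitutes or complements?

%ΔQ_x = (2144 − 3295)/[(3295+2144)/2] = -1151/2719.5 ≈ -0.4232.
%ΔP_y = (13.9 − 21)/[(21+13.9)/2] ≈ -0.4069.
E_xy = -0.4232/-0.4069 ≈ 1.040.
E_xy > 0, so the goods are substitutes.

substitutes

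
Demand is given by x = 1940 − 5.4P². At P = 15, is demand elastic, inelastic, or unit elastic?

At P = 15, x = 725.
dx/dP = −2·5.4·P = −162.
Point elasticity E = (dx/dP)·(P/x) = -162 × 15/725 ≈ -3.352.
|E| ≈ 3.352 > 1, so demand is elastic.

elastic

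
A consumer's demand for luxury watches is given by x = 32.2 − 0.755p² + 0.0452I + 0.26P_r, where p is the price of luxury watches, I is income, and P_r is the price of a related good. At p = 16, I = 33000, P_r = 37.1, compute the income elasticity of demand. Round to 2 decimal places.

First evaluate x: 32.2 − 0.755(16)² + 0.0452(33000) + 0.26(37.1) = 32.2 − 193.28 + 1491.6 + 9.646 = 1340.166.
∂x/∂I = +0.0452, so E_I = 0.0452·(33000/1340.166) ≈ 1.11.
E_I > 1: normal good (luxury).

1.11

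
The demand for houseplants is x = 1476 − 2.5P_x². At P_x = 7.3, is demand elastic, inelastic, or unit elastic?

At P_x = 7.3, x = 1342.775.
dx/dP_x = −2·2.5·P_x = −36.5.
Point elasticity E = (dx/dP_x)·(P_x/x) = -36.5 × 7.3/1342.775 ≈ -0.198.
|E| ≈ 0.198 < 1, so demand is inelastic.

inelastic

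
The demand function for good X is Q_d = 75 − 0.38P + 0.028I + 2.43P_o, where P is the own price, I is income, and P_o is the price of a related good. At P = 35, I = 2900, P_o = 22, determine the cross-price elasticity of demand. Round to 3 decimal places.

Q_d = 75 − 0.38(35) + 0.028(2900) + 2.43(22) = 75 − 13.3 + 81.2 + 53.46 = 196.36.
∂Q_d/∂P_o = +2.43, so E_xy = 2.43·(22/196.36) ≈ 0.272.
E_xy > 0: the goods are substitutes.

0.272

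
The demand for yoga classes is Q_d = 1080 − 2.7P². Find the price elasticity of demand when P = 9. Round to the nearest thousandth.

-0.508

At P = 9, Q_d = 861.3.
dQ_d/dP = −2·2.7·P = −48.6.
Point elasticity E = (dQ_d/dP)·(P/Q_d) = -48.6 × 9/861.3 ≈ -0.508.
|E| < 1, so demand is inelastic at this price.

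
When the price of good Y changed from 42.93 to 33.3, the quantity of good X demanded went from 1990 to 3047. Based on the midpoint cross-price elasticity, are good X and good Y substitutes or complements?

complements

%ΔQ_x = (3047 − 1990)/[(1990+3047)/2] = 1057/2518.5 ≈ 0.4197.
%ΔP_y = (33.3 − 42.93)/[(42.93+33.3)/2] ≈ -0.2527.
E_xy = 0.4197/-0.2527 ≈ -1.661.
E_xy < 0, so the goods are complements.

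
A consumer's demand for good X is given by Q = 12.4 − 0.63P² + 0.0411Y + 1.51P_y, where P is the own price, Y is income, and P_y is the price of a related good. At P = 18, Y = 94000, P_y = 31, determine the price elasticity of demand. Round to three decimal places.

-0.110

Evaluating quantity at (P, Y, P_y) gives Q = 12.4 − 0.63(18)² + 0.0411(94000) + 1.51(31) = 12.4 − 204.12 + 3863.4 + 46.81 = 3718.49.
∂Q/∂P = −2·0.63·P = -22.68, so E_p = -22.68·(18/3718.49) ≈ -0.110.
|E_p| < 1: demand is inelastic.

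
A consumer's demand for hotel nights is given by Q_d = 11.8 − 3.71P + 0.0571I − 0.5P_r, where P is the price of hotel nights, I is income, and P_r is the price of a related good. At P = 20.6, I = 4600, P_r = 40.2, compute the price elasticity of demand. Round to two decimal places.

Evaluating quantity at (P, I, P_r) gives Q_d = 11.8 − 3.71(20.6) + 0.0571(4600) − 0.5(40.2) = 11.8 − 76.426 + 262.66 − 20.1 = 177.934.
∂Q_d/∂P = −3.71, so E_p = (−3.71)·(20.6/177.934) ≈ -0.43.
|E_p| < 1: demand is inelastic.

-0.43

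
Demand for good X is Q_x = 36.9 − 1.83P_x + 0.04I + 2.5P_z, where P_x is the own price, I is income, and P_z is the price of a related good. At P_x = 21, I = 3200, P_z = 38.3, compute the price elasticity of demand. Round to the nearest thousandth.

-0.173

Q_x = 36.9 − 1.83(21) + 0.04(3200) + 2.5(38.3) = 36.9 − 38.43 + 128 + 95.75 = 222.22.
∂Q_x/∂P_x = −1.83, so E_p = (−1.83)·(21/222.22) ≈ -0.173.
|E_p| < 1: demand is inelastic.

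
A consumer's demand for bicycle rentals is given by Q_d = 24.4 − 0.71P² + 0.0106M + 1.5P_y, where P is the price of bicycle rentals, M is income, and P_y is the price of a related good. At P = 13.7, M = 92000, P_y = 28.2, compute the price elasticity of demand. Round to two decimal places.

First evaluate Q_d: 24.4 − 0.71(13.7)² + 0.0106(92000) + 1.5(28.2) = 24.4 − 133.2599 + 975.2 + 42.3 = 908.6401.
∂Q_d/∂P = −2·0.71·P = -19.454, so E_p = -19.454·(13.7/908.6401) ≈ -0.29.
|E_p| < 1: demand is inelastic.

-0.29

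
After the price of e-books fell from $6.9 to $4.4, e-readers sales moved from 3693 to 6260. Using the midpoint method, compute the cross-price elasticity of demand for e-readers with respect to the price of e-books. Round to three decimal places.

-1.166

%ΔQ_x = (6260 − 3693)/[(3693+6260)/2] = 2567/4976.5 ≈ 0.5158.
%ΔP_y = (4.4 − 6.9)/[(6.9+4.4)/2] ≈ -0.4425.
E_xy = 0.5158/-0.4425 ≈ -1.166.
E_xy < 0, so e-readers and e-books are complements.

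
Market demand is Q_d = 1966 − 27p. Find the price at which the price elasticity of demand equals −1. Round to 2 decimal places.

For linear demand Q_d = a − bp, E = −bp/(a − bp). |E| = 1 ⇒ bp = a − bp ⇒ p = a/(2b).
p = 1966/(2·27) ≈ 36.41.

36.41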